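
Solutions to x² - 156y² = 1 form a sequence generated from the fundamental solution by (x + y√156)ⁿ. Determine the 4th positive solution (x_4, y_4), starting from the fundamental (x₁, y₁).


Step 1: Find the fundamental solution (x₁, y₁) of x² - 156y² = 1.
  Expand √156 as a continued fraction. a₀ = ⌊√156⌋ = 12; iterate m_{k+1} = d_k·a_k − m_k, d_{k+1} = (156 − m_{k+1}²)/d_k, a_{k+1} = ⌊(a₀ + m_{k+1})/d_{k+1}⌋ (starting m₀ = 0, d₀ = 1), with convergents p_k = a_k·p_{k-1} + p_{k-2}, q_k = a_k·q_{k-1} + q_{k-2} (p₋₁ = 1, q₋₁ = 0):
  k = 0: a₀ = 12; p₀/q₀ = 12/1; p₀² − 156·q₀² = 144 − 156 = -12.
  k = 1: m = 12, d = 12, a = ⌊(12 + 12)/12⌋ = 2; p/q = (2·12 + 1)/(2·1 + 0) = 25/2; p² − 156·q² = 625 − 624 = 1.
  The first convergent with p² − 156·q² = 1 gives the fundamental solution (x₁, y₁) = (25, 2).
Step 2: Apply the recurrence (x_{n+1}, y_{n+1}) = (x₁x_n + 156y₁y_n, x₁y_n + y₁x_n) repeatedly.
  From (x_1, y_1) = (25, 2): x_2 = 25·25 + 156·2·2 = 1249; y_2 = 25·2 + 2·25 = 100.
  From (x_2, y_2) = (1249, 100): x_3 = 25·1249 + 156·2·100 = 62425; y_3 = 25·100 + 2·1249 = 4998.
  From (x_3, y_3) = (62425, 4998): x_4 = 25·62425 + 156·2·4998 = 3120001; y_4 = 25·4998 + 2·62425 = 249800.
Step 3: Verify x_4² - 156·y_4² = 9734406240001 - 9734406240000 = 1 (should be 1). ✓

(x_1, y_1) = (25, 2); (x_4, y_4) = (3120001, 249800).


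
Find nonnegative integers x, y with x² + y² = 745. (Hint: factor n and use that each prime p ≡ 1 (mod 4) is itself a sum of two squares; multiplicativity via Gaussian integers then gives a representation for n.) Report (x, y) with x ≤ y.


Step 1: Factor n = 745 = 5 · 149.
Step 2: Check the mod-4 condition on each prime factor: 5 ≡ 1 (mod 4), exponent 1; 149 ≡ 1 (mod 4), exponent 1.
All primes ≡ 3 (mod 4) appear to even exponent (or don't appear), so by the two-squares theorem n IS expressible as a sum of two squares.
Step 3: Build a representation. Here n = 5 · 149 is a product of primes ≡ 1 (mod 4). Each prime p ≡ 1 (mod 4) is itself a sum of two squares; find a² by testing p − a² for a perfect square:
  5: 5 − 1² = 4 = 2² ⇒ 5 = 1² + 2².
  149: 149 − 1² = 148, 149 − 2² = 145, 149 − 3² = 140, 149 − 4² = 133, 149 − 5² = 124, 149 − 6² = 113, 149 − 7² = 100 = 10² ⇒ 149 = 7² + 10².
  Combine using the Brahmagupta–Fibonacci identity (a² + b²)(c² + d²) = (ac − bd)² + (ad + bc)² = (ac + bd)² + (ad − bc)²:
  5 · 149 = 745: from (1² + 2²)(7² + 10²), take (1·7 − 2·10, 1·10 + 2·7) = (7 − 20, 10 + 14) = (-13, 24); dropping signs (only squares matter) gives (13, 24); check 13² + 24² = 169 + 576 = 745 ✓.
Step 4: Order so x ≤ y and verify: 13² + 24² = 169 + 576 = 745 = n. ✓

n = 745 = 13² + 24² (one valid representation with x ≤ y).


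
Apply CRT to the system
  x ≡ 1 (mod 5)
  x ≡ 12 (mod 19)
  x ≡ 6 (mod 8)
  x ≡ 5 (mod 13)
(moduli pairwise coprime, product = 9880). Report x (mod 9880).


Product of moduli M = 5 · 19 · 8 · 13 = 9880.
Merge one congruence at a time:
  Start: x ≡ 1 (mod 5).
  Combine with x ≡ 12 (mod 19); new modulus lcm = 95.
    Write x = 1 + 5·t and substitute into x ≡ 12 (mod 19): 5·t ≡ 12 − 1 = 11 (mod 19).
    The inverse of 5 mod 19 is 4 (since 5·4 = 20 = 1·19 + 1), so t ≡ 4·11 = 44 ≡ 6 (mod 19).
    Then x = 1 + 5·6 = 31, valid modulo lcm(5, 19) = 95: x ≡ 31 (mod 95).
  Combine with x ≡ 6 (mod 8); new modulus lcm = 760.
    Write x = 31 + 95·t and substitute into x ≡ 6 (mod 8): 95·t ≡ 6 − 31 = -25 (mod 8).
    Reduce coefficients mod 8: 7·t ≡ 7 (mod 8).
    The inverse of 7 mod 8 is 7 (since 7·7 = 49 = 6·8 + 1), so t ≡ 7·7 = 49 ≡ 1 (mod 8).
    Then x = 31 + 95·1 = 126, valid modulo lcm(95, 8) = 760: x ≡ 126 (mod 760).
  Combine with x ≡ 5 (mod 13); new modulus lcm = 9880.
    Write x = 126 + 760·t and substitute into x ≡ 5 (mod 13): 760·t ≡ 5 − 126 = -121 (mod 13).
    Reduce coefficients mod 13: 6·t ≡ 9 (mod 13).
    The inverse of 6 mod 13 is 11 (since 6·11 = 66 = 5·13 + 1), so t ≡ 11·9 = 99 ≡ 8 (mod 13).
    Then x = 126 + 760·8 = 6206, valid modulo lcm(760, 13) = 9880: x ≡ 6206 (mod 9880).
Verify against each original: 6206 mod 5 = 1, 6206 mod 19 = 12, 6206 mod 8 = 6, 6206 mod 13 = 5.

x ≡ 6206 (mod 9880).


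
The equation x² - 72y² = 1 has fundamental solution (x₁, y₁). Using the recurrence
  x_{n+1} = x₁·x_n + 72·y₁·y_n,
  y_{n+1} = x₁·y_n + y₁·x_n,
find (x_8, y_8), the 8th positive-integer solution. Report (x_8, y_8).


Step 1: Find the fundamental solution (x₁, y₁) of x² - 72y² = 1.
  Expand √72 as a continued fraction. a₀ = ⌊√72⌋ = 8; iterate m_{k+1} = d_k·a_k − m_k, d_{k+1} = (72 − m_{k+1}²)/d_k, a_{k+1} = ⌊(a₀ + m_{k+1})/d_{k+1}⌋ (starting m₀ = 0, d₀ = 1), with convergents p_k = a_k·p_{k-1} + p_{k-2}, q_k = a_k·q_{k-1} + q_{k-2} (p₋₁ = 1, q₋₁ = 0):
  k = 0: a₀ = 8; p₀/q₀ = 8/1; p₀² − 72·q₀² = 64 − 72 = -8.
  k = 1: m = 8, d = 8, a = ⌊(8 + 8)/8⌋ = 2; p/q = (2·8 + 1)/(2·1 + 0) = 17/2; p² − 72·q² = 289 − 288 = 1.
  The first convergent with p² − 72·q² = 1 gives the fundamental solution (x₁, y₁) = (17, 2).
Step 2: Apply the recurrence (x_{n+1}, y_{n+1}) = (x₁x_n + 72y₁y_n, x₁y_n + y₁x_n) repeatedly.
  From (x_1, y_1) = (17, 2): x_2 = 17·17 + 72·2·2 = 577; y_2 = 17·2 + 2·17 = 68.
  From (x_2, y_2) = (577, 68): x_3 = 17·577 + 72·2·68 = 19601; y_3 = 17·68 + 2·577 = 2310.
  From (x_3, y_3) = (19601, 2310): x_4 = 17·19601 + 72·2·2310 = 665857; y_4 = 17·2310 + 2·19601 = 78472.
  From (x_4, y_4) = (665857, 78472): x_5 = 17·665857 + 72·2·78472 = 22619537; y_5 = 17·78472 + 2·665857 = 2665738.
  From (x_5, y_5) = (22619537, 2665738): x_6 = 17·22619537 + 72·2·2665738 = 768398401; y_6 = 17·2665738 + 2·22619537 = 90556620.
  From (x_6, y_6) = (768398401, 90556620): x_7 = 17·768398401 + 72·2·90556620 = 26102926097; y_7 = 17·90556620 + 2·768398401 = 3076259342.
  From (x_7, y_7) = (26102926097, 3076259342): x_8 = 17·26102926097 + 72·2·3076259342 = 886731088897; y_8 = 17·3076259342 + 2·26102926097 = 104502261008.
Step 3: Verify x_8² - 72·y_8² = 786292024016459316676609 - 786292024016459316676608 = 1 (should be 1). ✓

(x_1, y_1) = (17, 2); (x_8, y_8) = (886731088897, 104502261008).


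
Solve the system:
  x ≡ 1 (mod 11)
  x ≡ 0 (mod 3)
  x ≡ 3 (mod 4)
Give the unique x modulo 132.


Moduli 11, 3, 4 are pairwise coprime; by CRT there is a unique solution modulo M = 11 · 3 · 4 = 132.
Solve pairwise, accumulating the modulus:
  Start with x ≡ 1 (mod 11).
  Combine with x ≡ 0 (mod 3): since gcd(11, 3) = 1, we get a unique residue mod 33.
    Write x = 1 + 11·t and substitute into x ≡ 0 (mod 3): 11·t ≡ 0 − 1 = -1 (mod 3).
    Reduce coefficients mod 3: 2·t ≡ 2 (mod 3).
    The inverse of 2 mod 3 is 2 (since 2·2 = 4 = 1·3 + 1), so t ≡ 2·2 = 4 ≡ 1 (mod 3).
    Then x = 1 + 11·1 = 12, valid modulo lcm(11, 3) = 33: x ≡ 12 (mod 33).
  Combine with x ≡ 3 (mod 4): since gcd(33, 4) = 1, we get a unique residue mod 132.
    Write x = 12 + 33·t and substitute into x ≡ 3 (mod 4): 33·t ≡ 3 − 12 = -9 (mod 4).
    Reduce coefficients mod 4: 1·t ≡ 3 (mod 4).
    So t ≡ 3 (mod 4).
    Then x = 12 + 33·3 = 111, valid modulo lcm(33, 4) = 132: x ≡ 111 (mod 132).
Verify: 111 mod 11 = 1 ✓, 111 mod 3 = 0 ✓, 111 mod 4 = 3 ✓.

x ≡ 111 (mod 132).


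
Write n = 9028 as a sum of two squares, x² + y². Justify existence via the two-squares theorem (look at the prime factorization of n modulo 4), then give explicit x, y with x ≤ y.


Step 1: Factor n = 9028 = 2^2 · 37 · 61.
Step 2: Check the mod-4 condition on each prime factor: 2 = 2 (special); 37 ≡ 1 (mod 4), exponent 1; 61 ≡ 1 (mod 4), exponent 1.
All primes ≡ 3 (mod 4) appear to even exponent (or don't appear), so by the two-squares theorem n IS expressible as a sum of two squares.
Step 3: Build a representation. Group n = k² · m with k = 2 and m = 37 · 61 = 2257 (a product of primes ≡ 1 (mod 4)); a representation of m scales to one of n via (k·x)² + (k·y)² = k²(x² + y²). Each prime p ≡ 1 (mod 4) is itself a sum of two squares; find a² by testing p − a² for a perfect square:
  37: 37 − 1² = 36 = 6² ⇒ 37 = 1² + 6².
  61: 61 − 1² = 60, 61 − 2² = 57, 61 − 3² = 52, 61 − 4² = 45, 61 − 5² = 36 = 6² ⇒ 61 = 5² + 6².
  Combine using the Brahmagupta–Fibonacci identity (a² + b²)(c² + d²) = (ac − bd)² + (ad + bc)² = (ac + bd)² + (ad − bc)²:
  37 · 61 = 2257: from (1² + 6²)(5² + 6²), take (1·5 − 6·6, 1·6 + 6·5) = (5 − 36, 6 + 30) = (-31, 36); dropping signs (only squares matter) gives (31, 36); check 31² + 36² = 961 + 1296 = 2257 ✓.
  Scale by k = 2: (2·31, 2·36) = (62, 72).
Step 4: Order so x ≤ y and verify: 62² + 72² = 3844 + 5184 = 9028 = n. ✓

n = 9028 = 62² + 72² (one valid representation with x ≤ y).


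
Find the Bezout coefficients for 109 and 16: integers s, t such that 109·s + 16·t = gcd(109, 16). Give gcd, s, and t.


Euclidean algorithm on (109, 16) — divide until remainder is 0:
  109 = 6 · 16 + 13
  16 = 1 · 13 + 3
  13 = 4 · 3 + 1
  3 = 3 · 1 + 0
gcd(109, 16) = 1.
Track Bezout coefficients alongside the remainders: start with r₀ = 109 = a·1 + b·0 (s = 1, t = 0) and r₁ = 16 = a·0 + b·1 (s = 0, t = 1); each new remainder r_{k+1} = r_{k-1} − q_k·r_k inherits s_{k+1} = s_{k-1} − q_k·s_k, t_{k+1} = t_{k-1} − q_k·t_k, so r_k = a·s_k + b·t_k at every step:
  q = 6: r = 13, s = 1 − 6·0 = 1, t = 0 − 6·1 = -6  (check: 109·1 + 16·(-6) = 13)
  q = 1: r = 3, s = 0 − 1·1 = -1, t = 1 − 1·(-6) = 7  (check: 109·(-1) + 16·7 = 3)
  q = 4: r = 1, s = 1 − 4·(-1) = 5, t = -6 − 4·7 = -34  (check: 109·5 + 16·(-34) = 1)
The row with r = 1 (the gcd) gives the Bezout coefficients s = 5, t = -34.
Result: 109 · (5) + 16 · (-34) = 1.

gcd(109, 16) = 1; s = 5, t = -34 (check: 109·5 + 16·(-34) = 1).


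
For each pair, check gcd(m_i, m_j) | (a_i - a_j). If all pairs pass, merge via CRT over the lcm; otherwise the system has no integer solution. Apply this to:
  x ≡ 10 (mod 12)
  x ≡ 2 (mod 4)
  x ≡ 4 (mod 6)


Moduli 12, 4, 6 are not pairwise coprime, so CRT works modulo lcm(m_i) when all pairwise compatibility conditions hold.
Pairwise compatibility: gcd(m_i, m_j) must divide a_i - a_j for every pair.
Merge one congruence at a time:
  Start: x ≡ 10 (mod 12).
  Combine with x ≡ 2 (mod 4): gcd(12, 4) = 4; 2 - 10 = -8, which IS divisible by 4, so compatible.
    Write x = 10 + 12·t and substitute into x ≡ 2 (mod 4): 12·t ≡ 2 − 10 = -8 (mod 4).
    Divide the congruence (and modulus) by g = 4: 3·t ≡ -2 (mod 1).
    Modulo 1 every t works; take t = 0.
    Then x = 10 + 12·0 = 10, valid modulo lcm(12, 4) = 12: x ≡ 10 (mod 12).
  Combine with x ≡ 4 (mod 6): gcd(12, 6) = 6; 4 - 10 = -6, which IS divisible by 6, so compatible.
    Write x = 10 + 12·t and substitute into x ≡ 4 (mod 6): 12·t ≡ 4 − 10 = -6 (mod 6).
    Divide the congruence (and modulus) by g = 6: 2·t ≡ -1 (mod 1).
    Modulo 1 every t works; take t = 0.
    Then x = 10 + 12·0 = 10, valid modulo lcm(12, 6) = 12: x ≡ 10 (mod 12).
Verify: 10 mod 12 = 10, 10 mod 4 = 2, 10 mod 6 = 4.

x ≡ 10 (mod 12).


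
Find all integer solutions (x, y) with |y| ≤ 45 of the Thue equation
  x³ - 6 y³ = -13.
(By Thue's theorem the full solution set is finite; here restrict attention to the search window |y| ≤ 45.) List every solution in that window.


The equation is x³ - 6y³ = -13. For fixed y, x³ = 6·y³ − 13, so a solution requires the RHS to be a perfect cube.
Strategy: iterate y from -45 to 45, compute RHS = 6·y³ − 13, and check whether it is a (positive or negative) perfect cube.
Check small values of y:
  y = 0: RHS = -13 is not a perfect cube.
  y = 1: RHS = -7 is not a perfect cube.
  y = -1: RHS = -19 is not a perfect cube.
  y = 2: RHS = 35 is not a perfect cube.
  y = -2: RHS = -61 is not a perfect cube.
  y = 3: RHS = 149 is not a perfect cube.
  y = -3: RHS = -175 is not a perfect cube.
Continuing the search up to |y| = 45 finds no solutions either.
No (x, y) in the scanned range satisfies the equation.

No integer solutions with |y| ≤ 45.


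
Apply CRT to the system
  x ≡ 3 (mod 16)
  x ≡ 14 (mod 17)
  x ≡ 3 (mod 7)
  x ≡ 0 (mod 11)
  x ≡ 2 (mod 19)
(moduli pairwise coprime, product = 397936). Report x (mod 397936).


Product of moduli M = 16 · 17 · 7 · 11 · 19 = 397936.
Merge one congruence at a time:
  Start: x ≡ 3 (mod 16).
  Combine with x ≡ 14 (mod 17); new modulus lcm = 272.
    Write x = 3 + 16·t and substitute into x ≡ 14 (mod 17): 16·t ≡ 14 − 3 = 11 (mod 17).
    The inverse of 16 mod 17 is 16 (since 16·16 = 256 = 15·17 + 1), so t ≡ 16·11 = 176 ≡ 6 (mod 17).
    Then x = 3 + 16·6 = 99, valid modulo lcm(16, 17) = 272: x ≡ 99 (mod 272).
  Combine with x ≡ 3 (mod 7); new modulus lcm = 1904.
    Write x = 99 + 272·t and substitute into x ≡ 3 (mod 7): 272·t ≡ 3 − 99 = -96 (mod 7).
    Reduce coefficients mod 7: 6·t ≡ 2 (mod 7).
    The inverse of 6 mod 7 is 6 (since 6·6 = 36 = 5·7 + 1), so t ≡ 6·2 = 12 ≡ 5 (mod 7).
    Then x = 99 + 272·5 = 1459, valid modulo lcm(272, 7) = 1904: x ≡ 1459 (mod 1904).
  Combine with x ≡ 0 (mod 11); new modulus lcm = 20944.
    Write x = 1459 + 1904·t and substitute into x ≡ 0 (mod 11): 1904·t ≡ 0 − 1459 = -1459 (mod 11).
    Reduce coefficients mod 11: 1·t ≡ 4 (mod 11).
    So t ≡ 4 (mod 11).
    Then x = 1459 + 1904·4 = 9075, valid modulo lcm(1904, 11) = 20944: x ≡ 9075 (mod 20944).
  Combine with x ≡ 2 (mod 19); new modulus lcm = 397936.
    Write x = 9075 + 20944·t and substitute into x ≡ 2 (mod 19): 20944·t ≡ 2 − 9075 = -9073 (mod 19).
    Reduce coefficients mod 19: 6·t ≡ 9 (mod 19).
    The inverse of 6 mod 19 is 16 (since 6·16 = 96 = 5·19 + 1), so t ≡ 16·9 = 144 ≡ 11 (mod 19).
    Then x = 9075 + 20944·11 = 239459, valid modulo lcm(20944, 19) = 397936: x ≡ 239459 (mod 397936).
Verify against each original: 239459 mod 16 = 3, 239459 mod 17 = 14, 239459 mod 7 = 3, 239459 mod 11 = 0, 239459 mod 19 = 2.

x ≡ 239459 (mod 397936).


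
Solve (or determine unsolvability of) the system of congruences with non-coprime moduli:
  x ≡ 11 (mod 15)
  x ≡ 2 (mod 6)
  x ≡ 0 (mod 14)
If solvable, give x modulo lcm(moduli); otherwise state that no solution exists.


Moduli 15, 6, 14 are not pairwise coprime, so CRT works modulo lcm(m_i) when all pairwise compatibility conditions hold.
Pairwise compatibility: gcd(m_i, m_j) must divide a_i - a_j for every pair.
Merge one congruence at a time:
  Start: x ≡ 11 (mod 15).
  Combine with x ≡ 2 (mod 6): gcd(15, 6) = 3; 2 - 11 = -9, which IS divisible by 3, so compatible.
    Write x = 11 + 15·t and substitute into x ≡ 2 (mod 6): 15·t ≡ 2 − 11 = -9 (mod 6).
    Divide the congruence (and modulus) by g = 3: 5·t ≡ -3 (mod 2).
    Reduce coefficients mod 2: 1·t ≡ 1 (mod 2).
    So t ≡ 1 (mod 2).
    Then x = 11 + 15·1 = 26, valid modulo lcm(15, 6) = 30: x ≡ 26 (mod 30).
  Combine with x ≡ 0 (mod 14): gcd(30, 14) = 2; 0 - 26 = -26, which IS divisible by 2, so compatible.
    Write x = 26 + 30·t and substitute into x ≡ 0 (mod 14): 30·t ≡ 0 − 26 = -26 (mod 14).
    Divide the congruence (and modulus) by g = 2: 15·t ≡ -13 (mod 7).
    Reduce coefficients mod 7: 1·t ≡ 1 (mod 7).
    So t ≡ 1 (mod 7).
    Then x = 26 + 30·1 = 56, valid modulo lcm(30, 14) = 210: x ≡ 56 (mod 210).
Verify: 56 mod 15 = 11, 56 mod 6 = 2, 56 mod 14 = 0.

x ≡ 56 (mod 210).


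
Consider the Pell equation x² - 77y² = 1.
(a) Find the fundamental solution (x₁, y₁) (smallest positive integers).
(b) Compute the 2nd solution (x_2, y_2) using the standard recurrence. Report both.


Step 1: Find the fundamental solution (x₁, y₁) of x² - 77y² = 1.
  Expand √77 as a continued fraction. a₀ = ⌊√77⌋ = 8; iterate m_{k+1} = d_k·a_k − m_k, d_{k+1} = (77 − m_{k+1}²)/d_k, a_{k+1} = ⌊(a₀ + m_{k+1})/d_{k+1}⌋ (starting m₀ = 0, d₀ = 1), with convergents p_k = a_k·p_{k-1} + p_{k-2}, q_k = a_k·q_{k-1} + q_{k-2} (p₋₁ = 1, q₋₁ = 0):
  k = 0: a₀ = 8; p₀/q₀ = 8/1; p₀² − 77·q₀² = 64 − 77 = -13.
  k = 1: m = 8, d = 13, a = ⌊(8 + 8)/13⌋ = 1; p/q = (1·8 + 1)/(1·1 + 0) = 9/1; p² − 77·q² = 81 − 77 = 4.
  k = 2: m = 5, d = 4, a = ⌊(8 + 5)/4⌋ = 3; p/q = (3·9 + 8)/(3·1 + 1) = 35/4; p² − 77·q² = 1225 − 1232 = -7.
  k = 3: m = 7, d = 7, a = ⌊(8 + 7)/7⌋ = 2; p/q = (2·35 + 9)/(2·4 + 1) = 79/9; p² − 77·q² = 6241 − 6237 = 4.
  k = 4: m = 7, d = 4, a = ⌊(8 + 7)/4⌋ = 3; p/q = (3·79 + 35)/(3·9 + 4) = 272/31; p² − 77·q² = 73984 − 73997 = -13.
  k = 5: m = 5, d = 13, a = ⌊(8 + 5)/13⌋ = 1; p/q = (1·272 + 79)/(1·31 + 9) = 351/40; p² − 77·q² = 123201 − 123200 = 1.
  The first convergent with p² − 77·q² = 1 gives the fundamental solution (x₁, y₁) = (351, 40).
Step 2: Apply the recurrence (x_{n+1}, y_{n+1}) = (x₁x_n + 77y₁y_n, x₁y_n + y₁x_n) repeatedly.
  From (x_1, y_1) = (351, 40): x_2 = 351·351 + 77·40·40 = 246401; y_2 = 351·40 + 40·351 = 28080.
Step 3: Verify x_2² - 77·y_2² = 60713452801 - 60713452800 = 1 (should be 1). ✓

(x_1, y_1) = (351, 40); (x_2, y_2) = (246401, 28080).


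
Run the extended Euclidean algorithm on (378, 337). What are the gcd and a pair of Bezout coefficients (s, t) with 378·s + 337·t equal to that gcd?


Euclidean algorithm on (378, 337) — divide until remainder is 0:
  378 = 1 · 337 + 41
  337 = 8 · 41 + 9
  41 = 4 · 9 + 5
  9 = 1 · 5 + 4
  5 = 1 · 4 + 1
  4 = 4 · 1 + 0
gcd(378, 337) = 1.
Track Bezout coefficients alongside the remainders: start with r₀ = 378 = a·1 + b·0 (s = 1, t = 0) and r₁ = 337 = a·0 + b·1 (s = 0, t = 1); each new remainder r_{k+1} = r_{k-1} − q_k·r_k inherits s_{k+1} = s_{k-1} − q_k·s_k, t_{k+1} = t_{k-1} − q_k·t_k, so r_k = a·s_k + b·t_k at every step:
  q = 1: r = 41, s = 1 − 1·0 = 1, t = 0 − 1·1 = -1  (check: 378·1 + 337·(-1) = 41)
  q = 8: r = 9, s = 0 − 8·1 = -8, t = 1 − 8·(-1) = 9  (check: 378·(-8) + 337·9 = 9)
  q = 4: r = 5, s = 1 − 4·(-8) = 33, t = -1 − 4·9 = -37  (check: 378·33 + 337·(-37) = 5)
  q = 1: r = 4, s = -8 − 1·33 = -41, t = 9 − 1·(-37) = 46  (check: 378·(-41) + 337·46 = 4)
  q = 1: r = 1, s = 33 − 1·(-41) = 74, t = -37 − 1·46 = -83  (check: 378·74 + 337·(-83) = 1)
The row with r = 1 (the gcd) gives the Bezout coefficients s = 74, t = -83.
Result: 378 · (74) + 337 · (-83) = 1.

gcd(378, 337) = 1; s = 74, t = -83 (check: 378·74 + 337·(-83) = 1).


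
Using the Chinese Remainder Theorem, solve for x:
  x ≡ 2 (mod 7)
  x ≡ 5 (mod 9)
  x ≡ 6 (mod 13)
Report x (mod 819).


Moduli 7, 9, 13 are pairwise coprime; by CRT there is a unique solution modulo M = 7 · 9 · 13 = 819.
Solve pairwise, accumulating the modulus:
  Start with x ≡ 2 (mod 7).
  Combine with x ≡ 5 (mod 9): since gcd(7, 9) = 1, we get a unique residue mod 63.
    Write x = 2 + 7·t and substitute into x ≡ 5 (mod 9): 7·t ≡ 5 − 2 = 3 (mod 9).
    The inverse of 7 mod 9 is 4 (since 7·4 = 28 = 3·9 + 1), so t ≡ 4·3 = 12 ≡ 3 (mod 9).
    Then x = 2 + 7·3 = 23, valid modulo lcm(7, 9) = 63: x ≡ 23 (mod 63).
  Combine with x ≡ 6 (mod 13): since gcd(63, 13) = 1, we get a unique residue mod 819.
    Write x = 23 + 63·t and substitute into x ≡ 6 (mod 13): 63·t ≡ 6 − 23 = -17 (mod 13).
    Reduce coefficients mod 13: 11·t ≡ 9 (mod 13).
    The inverse of 11 mod 13 is 6 (since 11·6 = 66 = 5·13 + 1), so t ≡ 6·9 = 54 ≡ 2 (mod 13).
    Then x = 23 + 63·2 = 149, valid modulo lcm(63, 13) = 819: x ≡ 149 (mod 819).
Verify: 149 mod 7 = 2 ✓, 149 mod 9 = 5 ✓, 149 mod 13 = 6 ✓.

x ≡ 149 (mod 819).


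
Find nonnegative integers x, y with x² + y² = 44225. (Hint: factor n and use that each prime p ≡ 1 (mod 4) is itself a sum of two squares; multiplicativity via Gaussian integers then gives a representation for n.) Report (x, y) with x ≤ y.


Step 1: Factor n = 44225 = 5^2 · 29 · 61.
Step 2: Check the mod-4 condition on each prime factor: 5 ≡ 1 (mod 4), exponent 2; 29 ≡ 1 (mod 4), exponent 1; 61 ≡ 1 (mod 4), exponent 1.
All primes ≡ 3 (mod 4) appear to even exponent (or don't appear), so by the two-squares theorem n IS expressible as a sum of two squares.
Step 3: Build a representation. Group n = k² · m with k = 5 and m = 29 · 61 = 1769 (a product of primes ≡ 1 (mod 4)); a representation of m scales to one of n via (k·x)² + (k·y)² = k²(x² + y²). Each prime p ≡ 1 (mod 4) is itself a sum of two squares; find a² by testing p − a² for a perfect square:
  29: 29 − 1² = 28, 29 − 2² = 25 = 5² ⇒ 29 = 2² + 5².
  61: 61 − 1² = 60, 61 − 2² = 57, 61 − 3² = 52, 61 − 4² = 45, 61 − 5² = 36 = 6² ⇒ 61 = 5² + 6².
  Combine using the Brahmagupta–Fibonacci identity (a² + b²)(c² + d²) = (ac − bd)² + (ad + bc)² = (ac + bd)² + (ad − bc)²:
  29 · 61 = 1769: from (2² + 5²)(5² + 6²), take (2·5 − 5·6, 2·6 + 5·5) = (10 − 30, 12 + 25) = (-20, 37); dropping signs (only squares matter) gives (20, 37); check 20² + 37² = 400 + 1369 = 1769 ✓.
  Scale by k = 5: (5·20, 5·37) = (100, 185).
Step 4: Order so x ≤ y and verify: 100² + 185² = 10000 + 34225 = 44225 = n. ✓

n = 44225 = 100² + 185² (one valid representation with x ≤ y).


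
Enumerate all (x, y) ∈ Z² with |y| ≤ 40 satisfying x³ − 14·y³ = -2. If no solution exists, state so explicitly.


The equation is x³ - 14y³ = -2. For fixed y, x³ = 14·y³ − 2, so a solution requires the RHS to be a perfect cube.
Strategy: iterate y from -40 to 40, compute RHS = 14·y³ − 2, and check whether it is a (positive or negative) perfect cube.
Check small values of y:
  y = 0: RHS = -2 is not a perfect cube.
  y = 1: RHS = 12 is not a perfect cube.
  y = -1: RHS = -16 is not a perfect cube.
  y = 2: RHS = 110 is not a perfect cube.
  y = -2: RHS = -114 is not a perfect cube.
  y = 3: RHS = 376 is not a perfect cube.
  y = -3: RHS = -380 is not a perfect cube.
Continuing the search up to |y| = 40 finds no solutions either.
No (x, y) in the scanned range satisfies the equation.

No integer solutions with |y| ≤ 40.


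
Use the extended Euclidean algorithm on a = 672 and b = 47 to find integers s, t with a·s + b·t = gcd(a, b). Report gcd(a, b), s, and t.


Euclidean algorithm on (672, 47) — divide until remainder is 0:
  672 = 14 · 47 + 14
  47 = 3 · 14 + 5
  14 = 2 · 5 + 4
  5 = 1 · 4 + 1
  4 = 4 · 1 + 0
gcd(672, 47) = 1.
Track Bezout coefficients alongside the remainders: start with r₀ = 672 = a·1 + b·0 (s = 1, t = 0) and r₁ = 47 = a·0 + b·1 (s = 0, t = 1); each new remainder r_{k+1} = r_{k-1} − q_k·r_k inherits s_{k+1} = s_{k-1} − q_k·s_k, t_{k+1} = t_{k-1} − q_k·t_k, so r_k = a·s_k + b·t_k at every step:
  q = 14: r = 14, s = 1 − 14·0 = 1, t = 0 − 14·1 = -14  (check: 672·1 + 47·(-14) = 14)
  q = 3: r = 5, s = 0 − 3·1 = -3, t = 1 − 3·(-14) = 43  (check: 672·(-3) + 47·43 = 5)
  q = 2: r = 4, s = 1 − 2·(-3) = 7, t = -14 − 2·43 = -100  (check: 672·7 + 47·(-100) = 4)
  q = 1: r = 1, s = -3 − 1·7 = -10, t = 43 − 1·(-100) = 143  (check: 672·(-10) + 47·143 = 1)
The row with r = 1 (the gcd) gives the Bezout coefficients s = -10, t = 143.
Result: 672 · (-10) + 47 · (143) = 1.

gcd(672, 47) = 1; s = -10, t = 143 (check: 672·(-10) + 47·143 = 1).


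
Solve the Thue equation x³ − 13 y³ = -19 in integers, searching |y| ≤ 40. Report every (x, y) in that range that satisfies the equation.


The equation is x³ - 13y³ = -19. For fixed y, x³ = 13·y³ − 19, so a solution requires the RHS to be a perfect cube.
Strategy: iterate y from -40 to 40, compute RHS = 13·y³ − 19, and check whether it is a (positive or negative) perfect cube.
Check small values of y:
  y = 0: RHS = -19 is not a perfect cube.
  y = 1: RHS = -6 is not a perfect cube.
  y = -1: RHS = -32 is not a perfect cube.
  y = 2: RHS = 85 is not a perfect cube.
  y = -2: RHS = -123 is not a perfect cube.
  y = 3: RHS = 332 is not a perfect cube.
  y = -3: RHS = -370 is not a perfect cube.
Continuing the search up to |y| = 40 finds no solutions either.
No (x, y) in the scanned range satisfies the equation.

No integer solutions with |y| ≤ 40.


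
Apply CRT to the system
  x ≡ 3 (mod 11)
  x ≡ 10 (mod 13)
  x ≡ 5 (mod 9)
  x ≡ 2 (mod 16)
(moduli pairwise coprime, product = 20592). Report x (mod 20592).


Product of moduli M = 11 · 13 · 9 · 16 = 20592.
Merge one congruence at a time:
  Start: x ≡ 3 (mod 11).
  Combine with x ≡ 10 (mod 13); new modulus lcm = 143.
    Write x = 3 + 11·t and substitute into x ≡ 10 (mod 13): 11·t ≡ 10 − 3 = 7 (mod 13).
    The inverse of 11 mod 13 is 6 (since 11·6 = 66 = 5·13 + 1), so t ≡ 6·7 = 42 ≡ 3 (mod 13).
    Then x = 3 + 11·3 = 36, valid modulo lcm(11, 13) = 143: x ≡ 36 (mod 143).
  Combine with x ≡ 5 (mod 9); new modulus lcm = 1287.
    Write x = 36 + 143·t and substitute into x ≡ 5 (mod 9): 143·t ≡ 5 − 36 = -31 (mod 9).
    Reduce coefficients mod 9: 8·t ≡ 5 (mod 9).
    The inverse of 8 mod 9 is 8 (since 8·8 = 64 = 7·9 + 1), so t ≡ 8·5 = 40 ≡ 4 (mod 9).
    Then x = 36 + 143·4 = 608, valid modulo lcm(143, 9) = 1287: x ≡ 608 (mod 1287).
  Combine with x ≡ 2 (mod 16); new modulus lcm = 20592.
    Write x = 608 + 1287·t and substitute into x ≡ 2 (mod 16): 1287·t ≡ 2 − 608 = -606 (mod 16).
    Reduce coefficients mod 16: 7·t ≡ 2 (mod 16).
    The inverse of 7 mod 16 is 7 (since 7·7 = 49 = 3·16 + 1), so t ≡ 7·2 = 14 ≡ 14 (mod 16).
    Then x = 608 + 1287·14 = 18626, valid modulo lcm(1287, 16) = 20592: x ≡ 18626 (mod 20592).
Verify against each original: 18626 mod 11 = 3, 18626 mod 13 = 10, 18626 mod 9 = 5, 18626 mod 16 = 2.

x ≡ 18626 (mod 20592).


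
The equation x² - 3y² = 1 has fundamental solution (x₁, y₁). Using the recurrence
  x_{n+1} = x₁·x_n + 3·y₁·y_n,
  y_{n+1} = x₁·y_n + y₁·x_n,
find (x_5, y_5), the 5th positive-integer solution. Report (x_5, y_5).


Step 1: Find the fundamental solution (x₁, y₁) of x² - 3y² = 1.
  Expand √3 as a continued fraction. a₀ = ⌊√3⌋ = 1; iterate m_{k+1} = d_k·a_k − m_k, d_{k+1} = (3 − m_{k+1}²)/d_k, a_{k+1} = ⌊(a₀ + m_{k+1})/d_{k+1}⌋ (starting m₀ = 0, d₀ = 1), with convergents p_k = a_k·p_{k-1} + p_{k-2}, q_k = a_k·q_{k-1} + q_{k-2} (p₋₁ = 1, q₋₁ = 0):
  k = 0: a₀ = 1; p₀/q₀ = 1/1; p₀² − 3·q₀² = 1 − 3 = -2.
  k = 1: m = 1, d = 2, a = ⌊(1 + 1)/2⌋ = 1; p/q = (1·1 + 1)/(1·1 + 0) = 2/1; p² − 3·q² = 4 − 3 = 1.
  The first convergent with p² − 3·q² = 1 gives the fundamental solution (x₁, y₁) = (2, 1).
Step 2: Apply the recurrence (x_{n+1}, y_{n+1}) = (x₁x_n + 3y₁y_n, x₁y_n + y₁x_n) repeatedly.
  From (x_1, y_1) = (2, 1): x_2 = 2·2 + 3·1·1 = 7; y_2 = 2·1 + 1·2 = 4.
  From (x_2, y_2) = (7, 4): x_3 = 2·7 + 3·1·4 = 26; y_3 = 2·4 + 1·7 = 15.
  From (x_3, y_3) = (26, 15): x_4 = 2·26 + 3·1·15 = 97; y_4 = 2·15 + 1·26 = 56.
  From (x_4, y_4) = (97, 56): x_5 = 2·97 + 3·1·56 = 362; y_5 = 2·56 + 1·97 = 209.
Step 3: Verify x_5² - 3·y_5² = 131044 - 131043 = 1 (should be 1). ✓

(x_1, y_1) = (2, 1); (x_5, y_5) = (362, 209).


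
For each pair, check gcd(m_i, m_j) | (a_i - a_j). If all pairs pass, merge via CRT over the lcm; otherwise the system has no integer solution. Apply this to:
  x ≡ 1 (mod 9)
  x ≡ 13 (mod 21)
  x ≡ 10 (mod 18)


Moduli 9, 21, 18 are not pairwise coprime, so CRT works modulo lcm(m_i) when all pairwise compatibility conditions hold.
Pairwise compatibility: gcd(m_i, m_j) must divide a_i - a_j for every pair.
Merge one congruence at a time:
  Start: x ≡ 1 (mod 9).
  Combine with x ≡ 13 (mod 21): gcd(9, 21) = 3; 13 - 1 = 12, which IS divisible by 3, so compatible.
    Write x = 1 + 9·t and substitute into x ≡ 13 (mod 21): 9·t ≡ 13 − 1 = 12 (mod 21).
    Divide the congruence (and modulus) by g = 3: 3·t ≡ 4 (mod 7).
    The inverse of 3 mod 7 is 5 (since 3·5 = 15 = 2·7 + 1), so t ≡ 5·4 = 20 ≡ 6 (mod 7).
    Then x = 1 + 9·6 = 55, valid modulo lcm(9, 21) = 63: x ≡ 55 (mod 63).
  Combine with x ≡ 10 (mod 18): gcd(63, 18) = 9; 10 - 55 = -45, which IS divisible by 9, so compatible.
    Write x = 55 + 63·t and substitute into x ≡ 10 (mod 18): 63·t ≡ 10 − 55 = -45 (mod 18).
    Divide the congruence (and modulus) by g = 9: 7·t ≡ -5 (mod 2).
    Reduce coefficients mod 2: 1·t ≡ 1 (mod 2).
    So t ≡ 1 (mod 2).
    Then x = 55 + 63·1 = 118, valid modulo lcm(63, 18) = 126: x ≡ 118 (mod 126).
Verify: 118 mod 9 = 1, 118 mod 21 = 13, 118 mod 18 = 10.

x ≡ 118 (mod 126).


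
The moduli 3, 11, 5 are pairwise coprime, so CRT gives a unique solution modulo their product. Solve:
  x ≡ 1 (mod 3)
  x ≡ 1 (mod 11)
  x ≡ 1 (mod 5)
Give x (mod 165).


Moduli 3, 11, 5 are pairwise coprime; by CRT there is a unique solution modulo M = 3 · 11 · 5 = 165.
Solve pairwise, accumulating the modulus:
  Start with x ≡ 1 (mod 3).
  Combine with x ≡ 1 (mod 11): since gcd(3, 11) = 1, we get a unique residue mod 33.
    Write x = 1 + 3·t and substitute into x ≡ 1 (mod 11): 3·t ≡ 1 − 1 = 0 (mod 11).
    The inverse of 3 mod 11 is 4 (since 3·4 = 12 = 1·11 + 1), so t ≡ 4·0 = 0 ≡ 0 (mod 11).
    Then x = 1 + 3·0 = 1, valid modulo lcm(3, 11) = 33: x ≡ 1 (mod 33).
  Combine with x ≡ 1 (mod 5): since gcd(33, 5) = 1, we get a unique residue mod 165.
    Write x = 1 + 33·t and substitute into x ≡ 1 (mod 5): 33·t ≡ 1 − 1 = 0 (mod 5).
    Reduce coefficients mod 5: 3·t ≡ 0 (mod 5).
    The inverse of 3 mod 5 is 2 (since 3·2 = 6 = 1·5 + 1), so t ≡ 2·0 = 0 ≡ 0 (mod 5).
    Then x = 1 + 33·0 = 1, valid modulo lcm(33, 5) = 165: x ≡ 1 (mod 165).
Verify: 1 mod 3 = 1 ✓, 1 mod 11 = 1 ✓, 1 mod 5 = 1 ✓.

x ≡ 1 (mod 165).


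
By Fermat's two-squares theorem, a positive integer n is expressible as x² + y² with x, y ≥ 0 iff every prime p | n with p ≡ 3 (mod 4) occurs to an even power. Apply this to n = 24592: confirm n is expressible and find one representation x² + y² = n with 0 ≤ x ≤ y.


Step 1: Factor n = 24592 = 2^4 · 29 · 53.
Step 2: Check the mod-4 condition on each prime factor: 2 = 2 (special); 29 ≡ 1 (mod 4), exponent 1; 53 ≡ 1 (mod 4), exponent 1.
All primes ≡ 3 (mod 4) appear to even exponent (or don't appear), so by the two-squares theorem n IS expressible as a sum of two squares.
Step 3: Build a representation. Group n = k² · m with k = 4 and m = 29 · 53 = 1537 (a product of primes ≡ 1 (mod 4)); a representation of m scales to one of n via (k·x)² + (k·y)² = k²(x² + y²). Each prime p ≡ 1 (mod 4) is itself a sum of two squares; find a² by testing p − a² for a perfect square:
  29: 29 − 1² = 28, 29 − 2² = 25 = 5² ⇒ 29 = 2² + 5².
  53: 53 − 1² = 52, 53 − 2² = 49 = 7² ⇒ 53 = 2² + 7².
  Combine using the Brahmagupta–Fibonacci identity (a² + b²)(c² + d²) = (ac − bd)² + (ad + bc)² = (ac + bd)² + (ad − bc)²:
  29 · 53 = 1537: from (2² + 5²)(2² + 7²), take (2·2 − 5·7, 2·7 + 5·2) = (4 − 35, 14 + 10) = (-31, 24); dropping signs (only squares matter) gives (31, 24); check 31² + 24² = 961 + 576 = 1537 ✓.
  Scale by k = 4: (4·31, 4·24) = (124, 96).
Step 4: Order so x ≤ y and verify: 96² + 124² = 9216 + 15376 = 24592 = n. ✓

n = 24592 = 96² + 124² (one valid representation with x ≤ y).


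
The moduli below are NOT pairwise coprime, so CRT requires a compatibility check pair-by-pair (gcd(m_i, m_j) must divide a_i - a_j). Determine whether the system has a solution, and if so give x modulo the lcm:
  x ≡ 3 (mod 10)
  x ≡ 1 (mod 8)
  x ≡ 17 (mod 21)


Moduli 10, 8, 21 are not pairwise coprime, so CRT works modulo lcm(m_i) when all pairwise compatibility conditions hold.
Pairwise compatibility: gcd(m_i, m_j) must divide a_i - a_j for every pair.
Merge one congruence at a time:
  Start: x ≡ 3 (mod 10).
  Combine with x ≡ 1 (mod 8): gcd(10, 8) = 2; 1 - 3 = -2, which IS divisible by 2, so compatible.
    Write x = 3 + 10·t and substitute into x ≡ 1 (mod 8): 10·t ≡ 1 − 3 = -2 (mod 8).
    Divide the congruence (and modulus) by g = 2: 5·t ≡ -1 (mod 4).
    Reduce coefficients mod 4: 1·t ≡ 3 (mod 4).
    So t ≡ 3 (mod 4).
    Then x = 3 + 10·3 = 33, valid modulo lcm(10, 8) = 40: x ≡ 33 (mod 40).
  Combine with x ≡ 17 (mod 21): gcd(40, 21) = 1; 17 - 33 = -16, which IS divisible by 1, so compatible.
    Write x = 33 + 40·t and substitute into x ≡ 17 (mod 21): 40·t ≡ 17 − 33 = -16 (mod 21).
    Reduce coefficients mod 21: 19·t ≡ 5 (mod 21).
    The inverse of 19 mod 21 is 10 (since 19·10 = 190 = 9·21 + 1), so t ≡ 10·5 = 50 ≡ 8 (mod 21).
    Then x = 33 + 40·8 = 353, valid modulo lcm(40, 21) = 840: x ≡ 353 (mod 840).
Verify: 353 mod 10 = 3, 353 mod 8 = 1, 353 mod 21 = 17.

x ≡ 353 (mod 840).


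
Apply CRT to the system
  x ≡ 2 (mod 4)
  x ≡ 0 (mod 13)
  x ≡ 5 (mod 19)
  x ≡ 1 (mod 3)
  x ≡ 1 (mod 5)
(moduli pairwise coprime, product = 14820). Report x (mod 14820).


Product of moduli M = 4 · 13 · 19 · 3 · 5 = 14820.
Merge one congruence at a time:
  Start: x ≡ 2 (mod 4).
  Combine with x ≡ 0 (mod 13); new modulus lcm = 52.
    Write x = 2 + 4·t and substitute into x ≡ 0 (mod 13): 4·t ≡ 0 − 2 = -2 (mod 13).
    Reduce coefficients mod 13: 4·t ≡ 11 (mod 13).
    The inverse of 4 mod 13 is 10 (since 4·10 = 40 = 3·13 + 1), so t ≡ 10·11 = 110 ≡ 6 (mod 13).
    Then x = 2 + 4·6 = 26, valid modulo lcm(4, 13) = 52: x ≡ 26 (mod 52).
  Combine with x ≡ 5 (mod 19); new modulus lcm = 988.
    Write x = 26 + 52·t and substitute into x ≡ 5 (mod 19): 52·t ≡ 5 − 26 = -21 (mod 19).
    Reduce coefficients mod 19: 14·t ≡ 17 (mod 19).
    The inverse of 14 mod 19 is 15 (since 14·15 = 210 = 11·19 + 1), so t ≡ 15·17 = 255 ≡ 8 (mod 19).
    Then x = 26 + 52·8 = 442, valid modulo lcm(52, 19) = 988: x ≡ 442 (mod 988).
  Combine with x ≡ 1 (mod 3); new modulus lcm = 2964.
    Write x = 442 + 988·t and substitute into x ≡ 1 (mod 3): 988·t ≡ 1 − 442 = -441 (mod 3).
    Reduce coefficients mod 3: 1·t ≡ 0 (mod 3).
    So t ≡ 0 (mod 3).
    Then x = 442 + 988·0 = 442, valid modulo lcm(988, 3) = 2964: x ≡ 442 (mod 2964).
  Combine with x ≡ 1 (mod 5); new modulus lcm = 14820.
    Write x = 442 + 2964·t and substitute into x ≡ 1 (mod 5): 2964·t ≡ 1 − 442 = -441 (mod 5).
    Reduce coefficients mod 5: 4·t ≡ 4 (mod 5).
    The inverse of 4 mod 5 is 4 (since 4·4 = 16 = 3·5 + 1), so t ≡ 4·4 = 16 ≡ 1 (mod 5).
    Then x = 442 + 2964·1 = 3406, valid modulo lcm(2964, 5) = 14820: x ≡ 3406 (mod 14820).
Verify against each original: 3406 mod 4 = 2, 3406 mod 13 = 0, 3406 mod 19 = 5, 3406 mod 3 = 1, 3406 mod 5 = 1.

x ≡ 3406 (mod 14820).


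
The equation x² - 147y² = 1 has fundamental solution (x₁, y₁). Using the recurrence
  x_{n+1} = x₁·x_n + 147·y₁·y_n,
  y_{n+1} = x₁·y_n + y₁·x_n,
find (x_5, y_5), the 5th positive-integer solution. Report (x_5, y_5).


Step 1: Find the fundamental solution (x₁, y₁) of x² - 147y² = 1.
  Expand √147 as a continued fraction. a₀ = ⌊√147⌋ = 12; iterate m_{k+1} = d_k·a_k − m_k, d_{k+1} = (147 − m_{k+1}²)/d_k, a_{k+1} = ⌊(a₀ + m_{k+1})/d_{k+1}⌋ (starting m₀ = 0, d₀ = 1), with convergents p_k = a_k·p_{k-1} + p_{k-2}, q_k = a_k·q_{k-1} + q_{k-2} (p₋₁ = 1, q₋₁ = 0):
  k = 0: a₀ = 12; p₀/q₀ = 12/1; p₀² − 147·q₀² = 144 − 147 = -3.
  k = 1: m = 12, d = 3, a = ⌊(12 + 12)/3⌋ = 8; p/q = (8·12 + 1)/(8·1 + 0) = 97/8; p² − 147·q² = 9409 − 9408 = 1.
  The first convergent with p² − 147·q² = 1 gives the fundamental solution (x₁, y₁) = (97, 8).
Step 2: Apply the recurrence (x_{n+1}, y_{n+1}) = (x₁x_n + 147y₁y_n, x₁y_n + y₁x_n) repeatedly.
  From (x_1, y_1) = (97, 8): x_2 = 97·97 + 147·8·8 = 18817; y_2 = 97·8 + 8·97 = 1552.
  From (x_2, y_2) = (18817, 1552): x_3 = 97·18817 + 147·8·1552 = 3650401; y_3 = 97·1552 + 8·18817 = 301080.
  From (x_3, y_3) = (3650401, 301080): x_4 = 97·3650401 + 147·8·301080 = 708158977; y_4 = 97·301080 + 8·3650401 = 58407968.
  From (x_4, y_4) = (708158977, 58407968): x_5 = 97·708158977 + 147·8·58407968 = 137379191137; y_5 = 97·58407968 + 8·708158977 = 11330844712.
Step 3: Verify x_5² - 147·y_5² = 18873042157456379352769 - 18873042157456379352768 = 1 (should be 1). ✓

(x_1, y_1) = (97, 8); (x_5, y_5) = (137379191137, 11330844712).


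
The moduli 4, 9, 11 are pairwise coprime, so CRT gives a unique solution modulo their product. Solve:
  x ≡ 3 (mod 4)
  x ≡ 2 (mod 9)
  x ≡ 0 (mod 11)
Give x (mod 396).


Moduli 4, 9, 11 are pairwise coprime; by CRT there is a unique solution modulo M = 4 · 9 · 11 = 396.
Solve pairwise, accumulating the modulus:
  Start with x ≡ 3 (mod 4).
  Combine with x ≡ 2 (mod 9): since gcd(4, 9) = 1, we get a unique residue mod 36.
    Write x = 3 + 4·t and substitute into x ≡ 2 (mod 9): 4·t ≡ 2 − 3 = -1 (mod 9).
    Reduce coefficients mod 9: 4·t ≡ 8 (mod 9).
    The inverse of 4 mod 9 is 7 (since 4·7 = 28 = 3·9 + 1), so t ≡ 7·8 = 56 ≡ 2 (mod 9).
    Then x = 3 + 4·2 = 11, valid modulo lcm(4, 9) = 36: x ≡ 11 (mod 36).
  Combine with x ≡ 0 (mod 11): since gcd(36, 11) = 1, we get a unique residue mod 396.
    Write x = 11 + 36·t and substitute into x ≡ 0 (mod 11): 36·t ≡ 0 − 11 = -11 (mod 11).
    Reduce coefficients mod 11: 3·t ≡ 0 (mod 11).
    The inverse of 3 mod 11 is 4 (since 3·4 = 12 = 1·11 + 1), so t ≡ 4·0 = 0 ≡ 0 (mod 11).
    Then x = 11 + 36·0 = 11, valid modulo lcm(36, 11) = 396: x ≡ 11 (mod 396).
Verify: 11 mod 4 = 3 ✓, 11 mod 9 = 2 ✓, 11 mod 11 = 0 ✓.

x ≡ 11 (mod 396).


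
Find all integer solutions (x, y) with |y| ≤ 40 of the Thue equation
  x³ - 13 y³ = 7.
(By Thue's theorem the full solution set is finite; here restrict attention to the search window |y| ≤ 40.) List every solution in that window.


The equation is x³ - 13y³ = 7. For fixed y, x³ = 13·y³ + 7, so a solution requires the RHS to be a perfect cube.
Strategy: iterate y from -40 to 40, compute RHS = 13·y³ + 7, and check whether it is a (positive or negative) perfect cube.
Check small values of y:
  y = 0: RHS = 7 is not a perfect cube.
  y = 1: RHS = 20 is not a perfect cube.
  y = -1: RHS = -6 is not a perfect cube.
  y = 2: RHS = 111 is not a perfect cube.
  y = -2: RHS = -97 is not a perfect cube.
  y = 3: RHS = 358 is not a perfect cube.
  y = -3: RHS = -344 is not a perfect cube.
Continuing the search up to |y| = 40 finds no solutions either.
No (x, y) in the scanned range satisfies the equation.

No integer solutions with |y| ≤ 40.


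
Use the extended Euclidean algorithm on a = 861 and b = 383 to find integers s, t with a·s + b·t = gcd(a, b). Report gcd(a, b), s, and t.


Euclidean algorithm on (861, 383) — divide until remainder is 0:
  861 = 2 · 383 + 95
  383 = 4 · 95 + 3
  95 = 31 · 3 + 2
  3 = 1 · 2 + 1
  2 = 2 · 1 + 0
gcd(861, 383) = 1.
Track Bezout coefficients alongside the remainders: start with r₀ = 861 = a·1 + b·0 (s = 1, t = 0) and r₁ = 383 = a·0 + b·1 (s = 0, t = 1); each new remainder r_{k+1} = r_{k-1} − q_k·r_k inherits s_{k+1} = s_{k-1} − q_k·s_k, t_{k+1} = t_{k-1} − q_k·t_k, so r_k = a·s_k + b·t_k at every step:
  q = 2: r = 95, s = 1 − 2·0 = 1, t = 0 − 2·1 = -2  (check: 861·1 + 383·(-2) = 95)
  q = 4: r = 3, s = 0 − 4·1 = -4, t = 1 − 4·(-2) = 9  (check: 861·(-4) + 383·9 = 3)
  q = 31: r = 2, s = 1 − 31·(-4) = 125, t = -2 − 31·9 = -281  (check: 861·125 + 383·(-281) = 2)
  q = 1: r = 1, s = -4 − 1·125 = -129, t = 9 − 1·(-281) = 290  (check: 861·(-129) + 383·290 = 1)
The row with r = 1 (the gcd) gives the Bezout coefficients s = -129, t = 290.
Result: 861 · (-129) + 383 · (290) = 1.

gcd(861, 383) = 1; s = -129, t = 290 (check: 861·(-129) + 383·290 = 1).


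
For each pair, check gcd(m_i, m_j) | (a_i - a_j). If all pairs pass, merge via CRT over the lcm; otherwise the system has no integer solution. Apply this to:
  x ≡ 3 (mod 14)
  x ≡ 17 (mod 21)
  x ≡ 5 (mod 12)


Moduli 14, 21, 12 are not pairwise coprime, so CRT works modulo lcm(m_i) when all pairwise compatibility conditions hold.
Pairwise compatibility: gcd(m_i, m_j) must divide a_i - a_j for every pair.
Merge one congruence at a time:
  Start: x ≡ 3 (mod 14).
  Combine with x ≡ 17 (mod 21): gcd(14, 21) = 7; 17 - 3 = 14, which IS divisible by 7, so compatible.
    Write x = 3 + 14·t and substitute into x ≡ 17 (mod 21): 14·t ≡ 17 − 3 = 14 (mod 21).
    Divide the congruence (and modulus) by g = 7: 2·t ≡ 2 (mod 3).
    The inverse of 2 mod 3 is 2 (since 2·2 = 4 = 1·3 + 1), so t ≡ 2·2 = 4 ≡ 1 (mod 3).
    Then x = 3 + 14·1 = 17, valid modulo lcm(14, 21) = 42: x ≡ 17 (mod 42).
  Combine with x ≡ 5 (mod 12): gcd(42, 12) = 6; 5 - 17 = -12, which IS divisible by 6, so compatible.
    Write x = 17 + 42·t and substitute into x ≡ 5 (mod 12): 42·t ≡ 5 − 17 = -12 (mod 12).
    Divide the congruence (and modulus) by g = 6: 7·t ≡ -2 (mod 2).
    Reduce coefficients mod 2: 1·t ≡ 0 (mod 2).
    So t ≡ 0 (mod 2).
    Then x = 17 + 42·0 = 17, valid modulo lcm(42, 12) = 84: x ≡ 17 (mod 84).
Verify: 17 mod 14 = 3, 17 mod 21 = 17, 17 mod 12 = 5.

x ≡ 17 (mod 84).
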